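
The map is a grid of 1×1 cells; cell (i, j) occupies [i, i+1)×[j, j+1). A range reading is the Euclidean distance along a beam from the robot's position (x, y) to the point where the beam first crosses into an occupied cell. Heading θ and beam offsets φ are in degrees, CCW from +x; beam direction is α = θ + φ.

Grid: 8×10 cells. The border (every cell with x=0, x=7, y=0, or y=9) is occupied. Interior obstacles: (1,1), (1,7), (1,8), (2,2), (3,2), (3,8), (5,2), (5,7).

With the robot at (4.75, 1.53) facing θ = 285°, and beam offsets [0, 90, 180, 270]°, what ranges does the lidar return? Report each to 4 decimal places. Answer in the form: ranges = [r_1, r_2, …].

ranges = [0.5487, 2.3294, 6.6982, 2.0478]

beam 1: φ=0°, α=285°
  d=(0.2588,-0.9659)  start (4,1)  tX=0.9659 tY=0.5487  stride 1/|dx|=3.8637 1/|dy|=1.0353
    cross y-line → (4,0), t=0.5487 (wall)
  → r_1 = 0.5487
beam 2: φ=90°, α=15°
  d=(0.9659,0.2588)  start (4,1)  tX=0.2588 tY=1.8159  stride 1/|dx|=1.0353 1/|dy|=3.8637
    cross x-line → (5,1), t=0.2588
    cross x-line → (6,1), t=1.2941
    cross y-line → (6,2), t=1.8159
    cross x-line → (7,2), t=2.3294 (wall)
  → r_2 = 2.3294
beam 3: φ=180°, α=105°
  d=(-0.2588,0.9659)  start (4,1)  tX=2.8978 tY=0.4866  stride 1/|dx|=3.8637 1/|dy|=1.0353
    cross y-line → (4,2), t=0.4866
    cross y-line → (4,3), t=1.5219
    cross y-line → (4,4), t=2.5571
    cross x-line → (3,4), t=2.8978
    cross y-line → (3,5), t=3.5924
    cross y-line → (3,6), t=4.6277
    cross y-line → (3,7), t=5.6630
    cross y-line → (3,8), t=6.6982 (wall)
  → r_3 = 6.6982
beam 4: φ=270°, α=195°
  d=(-0.9659,-0.2588)  start (4,1)  tX=0.7765 tY=2.0478  stride 1/|dx|=1.0353 1/|dy|=3.8637
    cross x-line → (3,1), t=0.7765
    cross x-line → (2,1), t=1.8117
    cross y-line → (2,0), t=2.0478 (wall)
  → r_4 = 2.0478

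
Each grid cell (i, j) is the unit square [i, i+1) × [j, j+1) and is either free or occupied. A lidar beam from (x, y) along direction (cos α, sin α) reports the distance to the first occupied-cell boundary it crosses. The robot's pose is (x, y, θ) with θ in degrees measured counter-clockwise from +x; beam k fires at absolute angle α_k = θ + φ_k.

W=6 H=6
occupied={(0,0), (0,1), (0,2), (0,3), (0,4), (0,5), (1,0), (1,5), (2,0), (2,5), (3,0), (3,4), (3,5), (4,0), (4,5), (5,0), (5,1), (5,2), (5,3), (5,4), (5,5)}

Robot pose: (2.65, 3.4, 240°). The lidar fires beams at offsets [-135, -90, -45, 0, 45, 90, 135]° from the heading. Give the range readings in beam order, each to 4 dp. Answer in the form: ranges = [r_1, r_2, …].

beam 1: φ=-135°, α=105°
  direction (-0.2588, 0.9659); cell (2,3); t to first gridline: x 2.5114, y 0.6212 (then +3.8637 / +1.0353)
    (2,4) via y @ 0.6212
    (2,5) via y @ 1.6564  # hit
  → r_1 = 1.6564
beam 2: φ=-90°, α=150°
  direction (-0.8660, 0.5000); cell (2,3); t to first gridline: x 0.7506, y 1.2000 (then +1.1547 / +2.0000)
    (1,3) via x @ 0.7506
    (1,4) via y @ 1.2000
    (0,4) via x @ 1.9053  # hit
  → r_2 = 1.9053
beam 3: φ=-45°, α=195°
  direction (-0.9659, -0.2588); cell (2,3); t to first gridline: x 0.6729, y 1.5455 (then +1.0353 / +3.8637)
    (1,3) via x @ 0.6729
    (1,2) via y @ 1.5455
    (0,2) via x @ 1.7082  # hit
  → r_3 = 1.7082
beam 4: φ=0°, α=240°
  direction (-0.5000, -0.8660); cell (2,3); t to first gridline: x 1.3000, y 0.4619 (then +2.0000 / +1.1547)
    (2,2) via y @ 0.4619
    (1,2) via x @ 1.3000
    (1,1) via y @ 1.6166
    (1,0) via y @ 2.7713  # hit
  → r_4 = 2.7713
beam 5: φ=45°, α=285°
  direction (0.2588, -0.9659); cell (2,3); t to first gridline: x 1.3523, y 0.4141 (then +3.8637 / +1.0353)
    (2,2) via y @ 0.4141
    (3,2) via x @ 1.3523
    (3,1) via y @ 1.4494
    (3,0) via y @ 2.4847  # hit
  → r_5 = 2.4847
beam 6: φ=90°, α=330°
  direction (0.8660, -0.5000); cell (2,3); t to first gridline: x 0.4041, y 0.8000 (then +1.1547 / +2.0000)
    (3,3) via x @ 0.4041
    (3,2) via y @ 0.8000
    (4,2) via x @ 1.5588
    (5,2) via x @ 2.7135  # hit
  → r_6 = 2.7135
beam 7: φ=135°, α=15°
  direction (0.9659, 0.2588); cell (2,3); t to first gridline: x 0.3623, y 2.3182 (then +1.0353 / +3.8637)
    (3,3) via x @ 0.3623
    (4,3) via x @ 1.3976
    (4,4) via y @ 2.3182
    (5,4) via x @ 2.4329  # hit
  → r_7 = 2.4329

ranges = [1.6564, 1.9053, 1.7082, 2.7713, 2.4847, 2.7135, 2.4329]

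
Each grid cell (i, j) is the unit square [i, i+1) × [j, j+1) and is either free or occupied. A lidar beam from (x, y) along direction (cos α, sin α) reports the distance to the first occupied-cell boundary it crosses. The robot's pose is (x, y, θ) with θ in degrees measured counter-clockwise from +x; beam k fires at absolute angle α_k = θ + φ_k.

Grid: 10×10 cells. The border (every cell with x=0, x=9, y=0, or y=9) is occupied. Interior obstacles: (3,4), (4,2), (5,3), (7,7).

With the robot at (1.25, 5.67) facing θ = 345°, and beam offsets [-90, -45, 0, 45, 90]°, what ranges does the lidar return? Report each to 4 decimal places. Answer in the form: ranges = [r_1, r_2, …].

beam 1: φ=-90°, α=255°
  d=(-0.2588,-0.9659)  start (1,5)  tX=0.9659 tY=0.6936  stride 1/|dx|=3.8637 1/|dy|=1.0353
    cross y-line → (1,4), t=0.6936
    cross x-line → (0,4), t=0.9659 (wall)
  → r_1 = 0.9659
beam 2: φ=-45°, α=300°
  d=(0.5000,-0.8660)  start (1,5)  tX=1.5000 tY=0.7736  stride 1/|dx|=2.0000 1/|dy|=1.1547
    cross y-line → (1,4), t=0.7736
    cross x-line → (2,4), t=1.5000
    cross y-line → (2,3), t=1.9283
    cross y-line → (2,2), t=3.0831
    cross x-line → (3,2), t=3.5000
    cross y-line → (3,1), t=4.2378
    cross y-line → (3,0), t=5.3925 (wall)
  → r_2 = 5.3925
beam 3: φ=0°, α=345°
  d=(0.9659,-0.2588)  start (1,5)  tX=0.7765 tY=2.5887  stride 1/|dx|=1.0353 1/|dy|=3.8637
    cross x-line → (2,5), t=0.7765
    cross x-line → (3,5), t=1.8117
    cross y-line → (3,4), t=2.5887 (wall)
  → r_3 = 2.5887
beam 4: φ=45°, α=30°
  d=(0.8660,0.5000)  start (1,5)  tX=0.8660 tY=0.6600  stride 1/|dx|=1.1547 1/|dy|=2.0000
    cross y-line → (1,6), t=0.6600
    cross x-line → (2,6), t=0.8660
    cross x-line → (3,6), t=2.0207
    cross y-line → (3,7), t=2.6600
    cross x-line → (4,7), t=3.1754
    cross x-line → (5,7), t=4.3301
    cross y-line → (5,8), t=4.6600
    cross x-line → (6,8), t=5.4848
    cross x-line → (7,8), t=6.6395
    cross y-line → (7,9), t=6.6600 (wall)
  → r_4 = 6.6600
beam 5: φ=90°, α=75°
  d=(0.2588,0.9659)  start (1,5)  tX=2.8978 tY=0.3416  stride 1/|dx|=3.8637 1/|dy|=1.0353
    cross y-line → (1,6), t=0.3416
    cross y-line → (1,7), t=1.3769
    cross y-line → (1,8), t=2.4122
    cross x-line → (2,8), t=2.8978
    cross y-line → (2,9), t=3.4475 (wall)
  → r_5 = 3.4475

ranges = [0.9659, 5.3925, 2.5887, 6.6600, 3.4475]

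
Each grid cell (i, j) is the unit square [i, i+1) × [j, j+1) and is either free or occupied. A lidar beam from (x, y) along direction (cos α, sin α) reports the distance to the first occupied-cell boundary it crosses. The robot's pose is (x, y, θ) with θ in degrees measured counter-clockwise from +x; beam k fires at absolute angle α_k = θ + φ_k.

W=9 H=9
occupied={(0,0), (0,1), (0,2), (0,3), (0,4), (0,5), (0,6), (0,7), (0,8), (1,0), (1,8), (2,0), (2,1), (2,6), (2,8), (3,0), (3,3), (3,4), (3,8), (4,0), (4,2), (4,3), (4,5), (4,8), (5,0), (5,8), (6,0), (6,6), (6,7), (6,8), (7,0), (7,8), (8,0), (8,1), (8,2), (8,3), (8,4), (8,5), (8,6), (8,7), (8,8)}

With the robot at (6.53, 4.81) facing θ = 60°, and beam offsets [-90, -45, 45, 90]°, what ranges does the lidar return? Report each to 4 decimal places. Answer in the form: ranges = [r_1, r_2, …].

beam 1: φ=-90°, α=330°
  d=(0.8660,-0.5000)  start (6,4)  tX=0.5427 tY=1.6200  stride 1/|dx|=1.1547 1/|dy|=2.0000
    cross x-line → (7,4), t=0.5427
    cross y-line → (7,3), t=1.6200
    cross x-line → (8,3), t=1.6974 (wall)
  → r_1 = 1.6974
beam 2: φ=-45°, α=15°
  d=(0.9659,0.2588)  start (6,4)  tX=0.4866 tY=0.7341  stride 1/|dx|=1.0353 1/|dy|=3.8637
    cross x-line → (7,4), t=0.4866
    cross y-line → (7,5), t=0.7341
    cross x-line → (8,5), t=1.5219 (wall)
  → r_2 = 1.5219
beam 3: φ=45°, α=105°
  d=(-0.2588,0.9659)  start (6,4)  tX=2.0478 tY=0.1967  stride 1/|dx|=3.8637 1/|dy|=1.0353
    cross y-line → (6,5), t=0.1967
    cross y-line → (6,6), t=1.2320 (wall)
  → r_3 = 1.2320
beam 4: φ=90°, α=150°
  d=(-0.8660,0.5000)  start (6,4)  tX=0.6120 tY=0.3800  stride 1/|dx|=1.1547 1/|dy|=2.0000
    cross y-line → (6,5), t=0.3800
    cross x-line → (5,5), t=0.6120
    cross x-line → (4,5), t=1.7667 (wall)
  → r_4 = 1.7667

ranges = [1.6974, 1.5219, 1.2320, 1.7667]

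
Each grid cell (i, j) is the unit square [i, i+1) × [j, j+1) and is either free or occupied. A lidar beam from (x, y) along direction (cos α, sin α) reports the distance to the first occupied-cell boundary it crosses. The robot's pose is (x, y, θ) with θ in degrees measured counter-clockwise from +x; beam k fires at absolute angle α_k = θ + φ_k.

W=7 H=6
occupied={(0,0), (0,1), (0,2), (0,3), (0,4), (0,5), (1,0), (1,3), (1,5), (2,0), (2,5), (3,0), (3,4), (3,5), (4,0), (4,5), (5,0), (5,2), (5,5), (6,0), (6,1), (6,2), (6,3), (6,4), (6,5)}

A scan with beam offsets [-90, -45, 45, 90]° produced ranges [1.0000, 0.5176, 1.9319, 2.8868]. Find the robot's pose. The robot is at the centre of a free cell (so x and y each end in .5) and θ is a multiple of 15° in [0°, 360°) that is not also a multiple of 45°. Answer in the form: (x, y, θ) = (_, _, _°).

(x, y, θ) = (2.5, 1.5, 300°)

Candidates: 17 free-cell centres × 16 headings = 272 poses. Raycast each; keep the one whose scan matches to 4 dp.
  (1.5, 2.5, 75°): beam 1 = 4.6587 ≠ 1.0000 ✗
  (2.5, 3.5, 210°): beam 1 = 1.7321 ≠ 1.0000 ✗
  (2.5, 1.5, 195°): beam 1 = 1.9319 ≠ 1.0000 ✗
  (3.5, 3.5, 300°): beam 1 = 2.8868 ≠ 1.0000 ✗
  (4.5, 3.5, 75°): beam 1 = 1.5529 ≠ 1.0000 ✗
  …
  (2.5, 1.5, 300°): r_1=1.0000, r_2=0.5176, r_3=1.9319, r_4=2.8868 — all match ✓
No second candidate reproduces the full scan.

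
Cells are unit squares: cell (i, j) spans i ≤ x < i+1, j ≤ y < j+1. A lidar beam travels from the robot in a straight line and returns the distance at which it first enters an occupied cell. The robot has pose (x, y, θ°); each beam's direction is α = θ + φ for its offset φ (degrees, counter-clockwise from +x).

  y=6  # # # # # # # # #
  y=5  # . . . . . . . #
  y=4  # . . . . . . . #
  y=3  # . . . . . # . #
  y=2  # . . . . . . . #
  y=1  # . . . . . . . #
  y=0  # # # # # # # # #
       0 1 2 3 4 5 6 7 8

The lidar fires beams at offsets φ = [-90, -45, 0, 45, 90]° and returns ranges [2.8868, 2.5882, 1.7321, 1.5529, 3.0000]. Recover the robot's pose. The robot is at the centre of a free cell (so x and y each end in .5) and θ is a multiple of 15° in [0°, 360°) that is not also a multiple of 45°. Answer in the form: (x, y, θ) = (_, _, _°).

(x, y, θ) = (3.5, 2.5, 240°)

Candidates: 34 free-cell centres × 16 headings = 544 poses. Raycast each; keep the one whose scan matches to 4 dp.
  (6.5, 5.5, 165°): beam 1 = 0.5176 ≠ 2.8868 ✗
  (1.5, 5.5, 120°): beam 1 = 1.0000 ≠ 2.8868 ✗
  (5.5, 1.5, 330°): beam 1 = 0.5774 ≠ 2.8868 ✗
  (7.5, 3.5, 60°): beam 1 = 0.5774 ≠ 2.8868 ✗
  …
  (3.5, 2.5, 240°): r_1=2.8868, r_2=2.5882, r_3=1.7321, r_4=1.5529, r_5=3.0000 — all match ✓
Only this pose fits every beam.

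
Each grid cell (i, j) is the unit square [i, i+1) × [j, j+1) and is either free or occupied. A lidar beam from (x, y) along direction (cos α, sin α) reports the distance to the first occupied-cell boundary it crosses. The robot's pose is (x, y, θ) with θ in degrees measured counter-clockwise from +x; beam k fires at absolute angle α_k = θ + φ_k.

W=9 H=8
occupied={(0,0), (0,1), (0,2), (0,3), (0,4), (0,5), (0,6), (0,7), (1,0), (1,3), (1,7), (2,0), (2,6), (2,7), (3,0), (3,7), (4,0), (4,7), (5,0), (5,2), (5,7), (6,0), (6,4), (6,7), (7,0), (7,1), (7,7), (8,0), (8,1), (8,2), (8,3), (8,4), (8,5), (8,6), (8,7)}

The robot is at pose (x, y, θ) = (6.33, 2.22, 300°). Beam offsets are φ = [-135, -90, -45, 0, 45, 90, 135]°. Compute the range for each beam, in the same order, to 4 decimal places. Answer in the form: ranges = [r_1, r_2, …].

beam 1: φ=-135°, α=165°
  d=(-0.9659,0.2588)  start (6,2)  tX=0.3416 tY=3.0137  stride 1/|dx|=1.0353 1/|dy|=3.8637
    cross x-line → (5,2), t=0.3416 (wall)
  → r_1 = 0.3416
beam 2: φ=-90°, α=210°
  d=(-0.8660,-0.5000)  start (6,2)  tX=0.3811 tY=0.4400  stride 1/|dx|=1.1547 1/|dy|=2.0000
    cross x-line → (5,2), t=0.3811 (wall)
  → r_2 = 0.3811
beam 3: φ=-45°, α=255°
  d=(-0.2588,-0.9659)  start (6,2)  tX=1.2750 tY=0.2278  stride 1/|dx|=3.8637 1/|dy|=1.0353
    cross y-line → (6,1), t=0.2278
    cross y-line → (6,0), t=1.2630 (wall)
  → r_3 = 1.2630
beam 4: φ=0°, α=300°
  d=(0.5000,-0.8660)  start (6,2)  tX=1.3400 tY=0.2540  stride 1/|dx|=2.0000 1/|dy|=1.1547
    cross y-line → (6,1), t=0.2540
    cross x-line → (7,1), t=1.3400 (wall)
  → r_4 = 1.3400
beam 5: φ=45°, α=345°
  d=(0.9659,-0.2588)  start (6,2)  tX=0.6936 tY=0.8500  stride 1/|dx|=1.0353 1/|dy|=3.8637
    cross x-line → (7,2), t=0.6936
    cross y-line → (7,1), t=0.8500 (wall)
  → r_5 = 0.8500
beam 6: φ=90°, α=30°
  d=(0.8660,0.5000)  start (6,2)  tX=0.7736 tY=1.5600  stride 1/|dx|=1.1547 1/|dy|=2.0000
    cross x-line → (7,2), t=0.7736
    cross y-line → (7,3), t=1.5600
    cross x-line → (8,3), t=1.9283 (wall)
  → r_6 = 1.9283
beam 7: φ=135°, α=75°
  d=(0.2588,0.9659)  start (6,2)  tX=2.5887 tY=0.8075  stride 1/|dx|=3.8637 1/|dy|=1.0353
    cross y-line → (6,3), t=0.8075
    cross y-line → (6,4), t=1.8428 (wall)
  → r_7 = 1.8428

ranges = [0.3416, 0.3811, 1.2630, 1.3400, 0.8500, 1.9283, 1.8428]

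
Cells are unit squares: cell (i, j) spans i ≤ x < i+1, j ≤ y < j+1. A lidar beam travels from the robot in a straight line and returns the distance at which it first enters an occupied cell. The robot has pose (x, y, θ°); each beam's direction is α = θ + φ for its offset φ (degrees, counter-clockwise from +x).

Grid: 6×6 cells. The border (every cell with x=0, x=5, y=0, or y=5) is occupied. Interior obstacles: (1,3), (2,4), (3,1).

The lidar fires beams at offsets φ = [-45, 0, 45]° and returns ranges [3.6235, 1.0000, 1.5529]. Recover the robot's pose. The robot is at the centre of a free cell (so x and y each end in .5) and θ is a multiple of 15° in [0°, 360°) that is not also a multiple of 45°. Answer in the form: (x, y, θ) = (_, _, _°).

The pose lattice has 13·16 = 208 candidates. Test each by forward raycasting.
  (4.5, 4.5, 15°): beam 1 = 0.5774 ≠ 3.6235 ✗
  (4.5, 4.5, 120°): beam 1 = 0.5176 ≠ 3.6235 ✗
  (1.5, 1.5, 15°): beam 1 = 1.0000 ≠ 3.6235 ✗
  (3.5, 2.5, 120°): beam 1 = 2.5882 ≠ 3.6235 ✗
  (2.5, 1.5, 255°): beam 1 = 1.0000 ≠ 3.6235 ✗
  …
  (4.5, 2.5, 240°): r_1=3.6235, r_2=1.0000, r_3=1.5529 — all match ✓
No second candidate reproduces the full scan.

(x, y, θ) = (4.5, 2.5, 240°)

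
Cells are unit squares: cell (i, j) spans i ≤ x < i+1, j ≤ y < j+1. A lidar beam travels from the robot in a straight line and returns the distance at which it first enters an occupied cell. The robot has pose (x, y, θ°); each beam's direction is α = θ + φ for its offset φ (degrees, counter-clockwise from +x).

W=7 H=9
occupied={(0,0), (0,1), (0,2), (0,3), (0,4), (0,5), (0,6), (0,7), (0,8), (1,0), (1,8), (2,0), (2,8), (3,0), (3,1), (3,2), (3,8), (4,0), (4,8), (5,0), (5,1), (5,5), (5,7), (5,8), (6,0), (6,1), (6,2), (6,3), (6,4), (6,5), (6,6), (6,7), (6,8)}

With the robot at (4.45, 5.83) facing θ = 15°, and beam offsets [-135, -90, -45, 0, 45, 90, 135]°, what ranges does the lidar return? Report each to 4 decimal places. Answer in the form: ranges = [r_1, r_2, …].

ranges = [5.5772, 3.9651, 0.6351, 0.5694, 1.3510, 2.2465, 3.9837]

beam 1: φ=-135°, α=240°
  direction (-0.5000, -0.8660); cell (4,5); t to first gridline: x 0.9000, y 0.9584 (then +2.0000 / +1.1547)
    (3,5) via x @ 0.9000
    (3,4) via y @ 0.9584
    (3,3) via y @ 2.1131
    (2,3) via x @ 2.9000
    (2,2) via y @ 3.2678
    (2,1) via y @ 4.4225
    (1,1) via x @ 4.9000
    (1,0) via y @ 5.5772  # hit
  → r_1 = 5.5772
beam 2: φ=-90°, α=285°
  direction (0.2588, -0.9659); cell (4,5); t to first gridline: x 2.1250, y 0.8593 (then +3.8637 / +1.0353)
    (4,4) via y @ 0.8593
    (4,3) via y @ 1.8946
    (5,3) via x @ 2.1250
    (5,2) via y @ 2.9298
    (5,1) via y @ 3.9651  # hit
  → r_2 = 3.9651
beam 3: φ=-45°, α=330°
  direction (0.8660, -0.5000); cell (4,5); t to first gridline: x 0.6351, y 1.6600 (then +1.1547 / +2.0000)
    (5,5) via x @ 0.6351  # hit
  → r_3 = 0.6351
beam 4: φ=0°, α=15°
  direction (0.9659, 0.2588); cell (4,5); t to first gridline: x 0.5694, y 0.6568 (then +1.0353 / +3.8637)
    (5,5) via x @ 0.5694  # hit
  → r_4 = 0.5694
beam 5: φ=45°, α=60°
  direction (0.5000, 0.8660); cell (4,5); t to first gridline: x 1.1000, y 0.1963 (then +2.0000 / +1.1547)
    (4,6) via y @ 0.1963
    (5,6) via x @ 1.1000
    (5,7) via y @ 1.3510  # hit
  → r_5 = 1.3510
beam 6: φ=90°, α=105°
  direction (-0.2588, 0.9659); cell (4,5); t to first gridline: x 1.7387, y 0.1760 (then +3.8637 / +1.0353)
    (4,6) via y @ 0.1760
    (4,7) via y @ 1.2113
    (3,7) via x @ 1.7387
    (3,8) via y @ 2.2465  # hit
  → r_6 = 2.2465
beam 7: φ=135°, α=150°
  direction (-0.8660, 0.5000); cell (4,5); t to first gridline: x 0.5196, y 0.3400 (then +1.1547 / +2.0000)
    (4,6) via y @ 0.3400
    (3,6) via x @ 0.5196
    (2,6) via x @ 1.6743
    (2,7) via y @ 2.3400
    (1,7) via x @ 2.8290
    (0,7) via x @ 3.9837  # hit
  → r_7 = 3.9837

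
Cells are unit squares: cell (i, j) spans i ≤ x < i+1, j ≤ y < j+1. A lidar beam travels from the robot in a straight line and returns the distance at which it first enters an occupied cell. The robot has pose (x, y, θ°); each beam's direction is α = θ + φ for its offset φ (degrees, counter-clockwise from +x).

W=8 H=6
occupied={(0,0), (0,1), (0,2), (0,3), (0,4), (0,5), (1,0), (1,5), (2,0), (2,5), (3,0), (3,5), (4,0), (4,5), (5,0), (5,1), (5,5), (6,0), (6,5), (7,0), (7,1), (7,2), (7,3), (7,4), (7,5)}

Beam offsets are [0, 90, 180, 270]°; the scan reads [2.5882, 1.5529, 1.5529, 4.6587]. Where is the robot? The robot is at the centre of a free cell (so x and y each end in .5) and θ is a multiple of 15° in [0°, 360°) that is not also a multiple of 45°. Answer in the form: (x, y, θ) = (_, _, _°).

(x, y, θ) = (2.5, 2.5, 105°)

Candidates: 23 free-cell centres × 16 headings = 368 poses. Raycast each; keep the one whose scan matches to 4 dp.
  (3.5, 2.5, 150°): beam 1 = 2.8868 ≠ 2.5882 ✗
  (2.5, 4.5, 60°): beam 1 = 0.5774 ≠ 2.5882 ✗
  (2.5, 3.5, 330°): beam 1 = 3.0000 ≠ 2.5882 ✗
  …
  (2.5, 2.5, 105°): r_1=2.5882, r_2=1.5529, r_3=1.5529, r_4=4.6587 — all match ✓
No second candidate reproduces the full scan.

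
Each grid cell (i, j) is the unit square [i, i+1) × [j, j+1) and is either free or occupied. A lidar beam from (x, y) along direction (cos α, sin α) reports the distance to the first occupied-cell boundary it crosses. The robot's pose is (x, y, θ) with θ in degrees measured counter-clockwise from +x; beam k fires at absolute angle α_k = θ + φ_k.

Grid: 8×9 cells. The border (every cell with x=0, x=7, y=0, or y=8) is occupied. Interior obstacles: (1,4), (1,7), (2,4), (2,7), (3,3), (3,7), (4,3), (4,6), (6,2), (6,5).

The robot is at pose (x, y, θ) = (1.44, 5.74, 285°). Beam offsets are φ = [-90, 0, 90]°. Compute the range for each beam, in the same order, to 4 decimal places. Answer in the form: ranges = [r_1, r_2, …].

beam 1: φ=-90°, α=195°
  dir = (cos 195°, sin 195°) = (-0.9659, -0.2588); from cell (1,5)
  next x-line at t=0.4555, next y-line at t=2.8591; Δt_x=1.0353, Δt_y=3.8637
    x: enter (0,5) at t=0.4555 ← occupied
  → r_1 = 0.4555
beam 2: φ=0°, α=285°
  dir = (cos 285°, sin 285°) = (0.2588, -0.9659); from cell (1,5)
  next x-line at t=2.1637, next y-line at t=0.7661; Δt_x=3.8637, Δt_y=1.0353
    y: enter (1,4) at t=0.7661 ← occupied
  → r_2 = 0.7661
beam 3: φ=90°, α=15°
  dir = (cos 15°, sin 15°) = (0.9659, 0.2588); from cell (1,5)
  next x-line at t=0.5798, next y-line at t=1.0046; Δt_x=1.0353, Δt_y=3.8637
    x: enter (2,5) at t=0.5798
    y: enter (2,6) at t=1.0046
    x: enter (3,6) at t=1.6150
    x: enter (4,6) at t=2.6503 ← occupied
  → r_3 = 2.6503

ranges = [0.4555, 0.7661, 2.6503]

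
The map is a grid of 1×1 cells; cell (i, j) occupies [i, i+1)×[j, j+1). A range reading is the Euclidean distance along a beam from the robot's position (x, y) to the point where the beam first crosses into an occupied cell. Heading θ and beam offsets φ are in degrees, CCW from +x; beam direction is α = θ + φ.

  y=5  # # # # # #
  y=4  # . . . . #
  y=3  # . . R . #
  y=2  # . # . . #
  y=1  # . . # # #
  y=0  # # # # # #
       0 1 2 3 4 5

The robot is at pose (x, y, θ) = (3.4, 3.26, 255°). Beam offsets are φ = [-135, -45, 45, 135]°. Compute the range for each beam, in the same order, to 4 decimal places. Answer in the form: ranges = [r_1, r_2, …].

beam 1: φ=-135°, α=120°
  dir = (cos 120°, sin 120°) = (-0.5000, 0.8660); from cell (3,3)
  next x-line at t=0.8000, next y-line at t=0.8545; Δt_x=2.0000, Δt_y=1.1547
    x: enter (2,3) at t=0.8000
    y: enter (2,4) at t=0.8545
    y: enter (2,5) at t=2.0092 ← occupied
  → r_1 = 2.0092
beam 2: φ=-45°, α=210°
  dir = (cos 210°, sin 210°) = (-0.8660, -0.5000); from cell (3,3)
  next x-line at t=0.4619, next y-line at t=0.5200; Δt_x=1.1547, Δt_y=2.0000
    x: enter (2,3) at t=0.4619
    y: enter (2,2) at t=0.5200 ← occupied
  → r_2 = 0.5200
beam 3: φ=45°, α=300°
  dir = (cos 300°, sin 300°) = (0.5000, -0.8660); from cell (3,3)
  next x-line at t=1.2000, next y-line at t=0.3002; Δt_x=2.0000, Δt_y=1.1547
    y: enter (3,2) at t=0.3002
    x: enter (4,2) at t=1.2000
    y: enter (4,1) at t=1.4549 ← occupied
  → r_3 = 1.4549
beam 4: φ=135°, α=30°
  dir = (cos 30°, sin 30°) = (0.8660, 0.5000); from cell (3,3)
  next x-line at t=0.6928, next y-line at t=1.4800; Δt_x=1.1547, Δt_y=2.0000
    x: enter (4,3) at t=0.6928
    y: enter (4,4) at t=1.4800
    x: enter (5,4) at t=1.8475 ← occupied
  → r_4 = 1.8475

ranges = [2.0092, 0.5200, 1.4549, 1.8475]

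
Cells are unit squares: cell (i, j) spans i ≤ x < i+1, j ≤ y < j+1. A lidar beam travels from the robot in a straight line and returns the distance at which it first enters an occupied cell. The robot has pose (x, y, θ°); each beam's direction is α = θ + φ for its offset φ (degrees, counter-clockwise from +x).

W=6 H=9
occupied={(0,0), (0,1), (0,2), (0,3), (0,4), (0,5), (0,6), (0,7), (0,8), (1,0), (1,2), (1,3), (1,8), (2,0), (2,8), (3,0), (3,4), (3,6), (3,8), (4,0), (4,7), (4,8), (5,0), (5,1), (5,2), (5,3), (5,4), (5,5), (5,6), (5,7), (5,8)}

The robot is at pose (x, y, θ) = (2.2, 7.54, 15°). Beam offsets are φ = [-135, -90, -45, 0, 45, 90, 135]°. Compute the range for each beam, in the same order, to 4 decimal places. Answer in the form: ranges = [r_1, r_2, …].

ranges = [2.4000, 3.0910, 1.0800, 1.7773, 0.5312, 0.4762, 0.9200]

beam 1: φ=-135°, α=240°
  direction (-0.5000, -0.8660); cell (2,7); t to first gridline: x 0.4000, y 0.6235 (then +2.0000 / +1.1547)
    (1,7) via x @ 0.4000
    (1,6) via y @ 0.6235
    (1,5) via y @ 1.7782
    (0,5) via x @ 2.4000  # hit
  → r_1 = 2.4000
beam 2: φ=-90°, α=285°
  direction (0.2588, -0.9659); cell (2,7); t to first gridline: x 3.0910, y 0.5590 (then +3.8637 / +1.0353)
    (2,6) via y @ 0.5590
    (2,5) via y @ 1.5943
    (2,4) via y @ 2.6296
    (3,4) via x @ 3.0910  # hit
  → r_2 = 3.0910
beam 3: φ=-45°, α=330°
  direction (0.8660, -0.5000); cell (2,7); t to first gridline: x 0.9238, y 1.0800 (then +1.1547 / +2.0000)
    (3,7) via x @ 0.9238
    (3,6) via y @ 1.0800  # hit
  → r_3 = 1.0800
beam 4: φ=0°, α=15°
  direction (0.9659, 0.2588); cell (2,7); t to first gridline: x 0.8282, y 1.7773 (then +1.0353 / +3.8637)
    (3,7) via x @ 0.8282
    (3,8) via y @ 1.7773  # hit
  → r_4 = 1.7773
beam 5: φ=45°, α=60°
  direction (0.5000, 0.8660); cell (2,7); t to first gridline: x 1.6000, y 0.5312 (then +2.0000 / +1.1547)
    (2,8) via y @ 0.5312  # hit
  → r_5 = 0.5312
beam 6: φ=90°, α=105°
  direction (-0.2588, 0.9659); cell (2,7); t to first gridline: x 0.7727, y 0.4762 (then +3.8637 / +1.0353)
    (2,8) via y @ 0.4762  # hit
  → r_6 = 0.4762
beam 7: φ=135°, α=150°
  direction (-0.8660, 0.5000); cell (2,7); t to first gridline: x 0.2309, y 0.9200 (then +1.1547 / +2.0000)
    (1,7) via x @ 0.2309
    (1,8) via y @ 0.9200  # hit
  → r_7 = 0.9200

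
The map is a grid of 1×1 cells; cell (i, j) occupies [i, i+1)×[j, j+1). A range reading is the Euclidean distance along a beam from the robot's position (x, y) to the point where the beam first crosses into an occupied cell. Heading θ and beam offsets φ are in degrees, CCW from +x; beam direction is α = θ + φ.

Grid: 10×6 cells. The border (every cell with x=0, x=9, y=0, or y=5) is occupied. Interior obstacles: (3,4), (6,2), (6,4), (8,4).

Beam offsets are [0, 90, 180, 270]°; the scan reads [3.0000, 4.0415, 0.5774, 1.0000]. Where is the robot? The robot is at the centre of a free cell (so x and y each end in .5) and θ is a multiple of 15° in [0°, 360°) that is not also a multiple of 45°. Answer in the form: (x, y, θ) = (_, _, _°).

Enumerate (i+0.5, j+0.5, θ) over the 28 free cells and 16 admissible headings. For each, cast all 4 beams and compare to the given ranges.
  (2.5, 1.5, 120°): beam 2 = 1.0000 ≠ 4.0415 ✗
  (4.5, 2.5, 255°): beam 1 = 1.5529 ≠ 3.0000 ✗
  (1.5, 4.5, 75°): beam 1 = 0.5176 ≠ 3.0000 ✗
  (5.5, 3.5, 120°): beam 1 = 1.7321 ≠ 3.0000 ✗
  (7.5, 1.5, 285°): beam 1 = 0.5176 ≠ 3.0000 ✗
  …
  (4.5, 1.5, 60°): r_1=3.0000, r_2=4.0415, r_3=0.5774, r_4=1.0000 — all match ✓
Only this pose fits every beam.

(x, y, θ) = (4.5, 1.5, 60°)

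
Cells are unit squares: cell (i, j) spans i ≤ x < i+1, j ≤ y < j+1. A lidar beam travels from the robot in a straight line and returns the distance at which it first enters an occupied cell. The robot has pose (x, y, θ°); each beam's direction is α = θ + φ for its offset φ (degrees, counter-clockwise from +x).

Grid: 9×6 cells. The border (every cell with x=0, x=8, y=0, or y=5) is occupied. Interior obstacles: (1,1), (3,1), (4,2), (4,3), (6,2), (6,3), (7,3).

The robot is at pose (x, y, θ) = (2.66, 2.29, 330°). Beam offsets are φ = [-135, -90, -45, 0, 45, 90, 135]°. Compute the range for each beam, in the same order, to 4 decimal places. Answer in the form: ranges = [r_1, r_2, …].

beam 1: φ=-135°, α=195°
  cosα=-0.9659 sinα=-0.2588 | (2,2) | tMaxX 0.6833 tMaxY 1.1205 | tΔX 1.0353 tΔY 3.8637
    t=0.6833 [x] (1,2)
    t=1.1205 [y] (1,1) — stop
  → r_1 = 1.1205
beam 2: φ=-90°, α=240°
  cosα=-0.5000 sinα=-0.8660 | (2,2) | tMaxX 1.3200 tMaxY 0.3349 | tΔX 2.0000 tΔY 1.1547
    t=0.3349 [y] (2,1)
    t=1.3200 [x] (1,1) — stop
  → r_2 = 1.3200
beam 3: φ=-45°, α=285°
  cosα=0.2588 sinα=-0.9659 | (2,2) | tMaxX 1.3137 tMaxY 0.3002 | tΔX 3.8637 tΔY 1.0353
    t=0.3002 [y] (2,1)
    t=1.3137 [x] (3,1) — stop
  → r_3 = 1.3137
beam 4: φ=0°, α=330°
  cosα=0.8660 sinα=-0.5000 | (2,2) | tMaxX 0.3926 tMaxY 0.5800 | tΔX 1.1547 tΔY 2.0000
    t=0.3926 [x] (3,2)
    t=0.5800 [y] (3,1) — stop
  → r_4 = 0.5800
beam 5: φ=45°, α=15°
  cosα=0.9659 sinα=0.2588 | (2,2) | tMaxX 0.3520 tMaxY 2.7432 | tΔX 1.0353 tΔY 3.8637
    t=0.3520 [x] (3,2)
    t=1.3873 [x] (4,2) — stop
  → r_5 = 1.3873
beam 6: φ=90°, α=60°
  cosα=0.5000 sinα=0.8660 | (2,2) | tMaxX 0.6800 tMaxY 0.8198 | tΔX 2.0000 tΔY 1.1547
    t=0.6800 [x] (3,2)
    t=0.8198 [y] (3,3)
    t=1.9745 [y] (3,4)
    t=2.6800 [x] (4,4)
    t=3.1292 [y] (4,5) — stop
  → r_6 = 3.1292
beam 7: φ=135°, α=105°
  cosα=-0.2588 sinα=0.9659 | (2,2) | tMaxX 2.5500 tMaxY 0.7350 | tΔX 3.8637 tΔY 1.0353
    t=0.7350 [y] (2,3)
    t=1.7703 [y] (2,4)
    t=2.5500 [x] (1,4)
    t=2.8056 [y] (1,5) — stop
  → r_7 = 2.8056

ranges = [1.1205, 1.3200, 1.3137, 0.5800, 1.3873, 3.1292, 2.8056]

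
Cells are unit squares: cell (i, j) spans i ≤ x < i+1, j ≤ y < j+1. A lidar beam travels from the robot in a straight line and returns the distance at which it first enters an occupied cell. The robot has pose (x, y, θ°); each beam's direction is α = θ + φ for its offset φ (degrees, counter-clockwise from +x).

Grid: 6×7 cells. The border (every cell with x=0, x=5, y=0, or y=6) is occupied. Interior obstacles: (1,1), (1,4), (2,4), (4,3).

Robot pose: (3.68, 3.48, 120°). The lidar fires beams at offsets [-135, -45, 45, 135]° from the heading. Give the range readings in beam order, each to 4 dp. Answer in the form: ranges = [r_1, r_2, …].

beam 1: φ=-135°, α=345°
  dir = (cos 345°, sin 345°) = (0.9659, -0.2588); from cell (3,3)
  next x-line at t=0.3313, next y-line at t=1.8546; Δt_x=1.0353, Δt_y=3.8637
    x: enter (4,3) at t=0.3313 ← occupied
  → r_1 = 0.3313
beam 2: φ=-45°, α=75°
  dir = (cos 75°, sin 75°) = (0.2588, 0.9659); from cell (3,3)
  next x-line at t=1.2364, next y-line at t=0.5383; Δt_x=3.8637, Δt_y=1.0353
    y: enter (3,4) at t=0.5383
    x: enter (4,4) at t=1.2364
    y: enter (4,5) at t=1.5736
    y: enter (4,6) at t=2.6089 ← occupied
  → r_2 = 2.6089
beam 3: φ=45°, α=165°
  dir = (cos 165°, sin 165°) = (-0.9659, 0.2588); from cell (3,3)
  next x-line at t=0.7040, next y-line at t=2.0091; Δt_x=1.0353, Δt_y=3.8637
    x: enter (2,3) at t=0.7040
    x: enter (1,3) at t=1.7393
    y: enter (1,4) at t=2.0091 ← occupied
  → r_3 = 2.0091
beam 4: φ=135°, α=255°
  dir = (cos 255°, sin 255°) = (-0.2588, -0.9659); from cell (3,3)
  next x-line at t=2.6273, next y-line at t=0.4969; Δt_x=3.8637, Δt_y=1.0353
    y: enter (3,2) at t=0.4969
    y: enter (3,1) at t=1.5322
    y: enter (3,0) at t=2.5675 ← occupied
  → r_4 = 2.5675

ranges = [0.3313, 2.6089, 2.0091, 2.5675]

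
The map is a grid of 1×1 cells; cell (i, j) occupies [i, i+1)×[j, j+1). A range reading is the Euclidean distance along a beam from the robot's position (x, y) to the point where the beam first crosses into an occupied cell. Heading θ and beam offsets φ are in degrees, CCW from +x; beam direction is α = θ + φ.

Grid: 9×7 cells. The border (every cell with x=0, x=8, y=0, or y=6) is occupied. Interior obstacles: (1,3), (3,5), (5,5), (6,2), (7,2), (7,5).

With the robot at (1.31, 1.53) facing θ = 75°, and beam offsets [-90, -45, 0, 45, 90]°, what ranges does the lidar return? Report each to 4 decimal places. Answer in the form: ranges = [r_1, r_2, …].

beam 1: φ=-90°, α=345°
  dir = (cos 345°, sin 345°) = (0.9659, -0.2588); from cell (1,1)
  next x-line at t=0.7143, next y-line at t=2.0478; Δt_x=1.0353, Δt_y=3.8637
    x: enter (2,1) at t=0.7143
    x: enter (3,1) at t=1.7496
    y: enter (3,0) at t=2.0478 ← occupied
  → r_1 = 2.0478
beam 2: φ=-45°, α=30°
  dir = (cos 30°, sin 30°) = (0.8660, 0.5000); from cell (1,1)
  next x-line at t=0.7967, next y-line at t=0.9400; Δt_x=1.1547, Δt_y=2.0000
    x: enter (2,1) at t=0.7967
    y: enter (2,2) at t=0.9400
    x: enter (3,2) at t=1.9514
    y: enter (3,3) at t=2.9400
    x: enter (4,3) at t=3.1061
    x: enter (5,3) at t=4.2608
    y: enter (5,4) at t=4.9400
    x: enter (6,4) at t=5.4155
    x: enter (7,4) at t=6.5702
    y: enter (7,5) at t=6.9400 ← occupied
  → r_2 = 6.9400
beam 3: φ=0°, α=75°
  dir = (cos 75°, sin 75°) = (0.2588, 0.9659); from cell (1,1)
  next x-line at t=2.6660, next y-line at t=0.4866; Δt_x=3.8637, Δt_y=1.0353
    y: enter (1,2) at t=0.4866
    y: enter (1,3) at t=1.5219 ← occupied
  → r_3 = 1.5219
beam 4: φ=45°, α=120°
  dir = (cos 120°, sin 120°) = (-0.5000, 0.8660); from cell (1,1)
  next x-line at t=0.6200, next y-line at t=0.5427; Δt_x=2.0000, Δt_y=1.1547
    y: enter (1,2) at t=0.5427
    x: enter (0,2) at t=0.6200 ← occupied
  → r_4 = 0.6200
beam 5: φ=90°, α=165°
  dir = (cos 165°, sin 165°) = (-0.9659, 0.2588); from cell (1,1)
  next x-line at t=0.3209, next y-line at t=1.8159; Δt_x=1.0353, Δt_y=3.8637
    x: enter (0,1) at t=0.3209 ← occupied
  → r_5 = 0.3209

ranges = [2.0478, 6.9400, 1.5219, 0.6200, 0.3209]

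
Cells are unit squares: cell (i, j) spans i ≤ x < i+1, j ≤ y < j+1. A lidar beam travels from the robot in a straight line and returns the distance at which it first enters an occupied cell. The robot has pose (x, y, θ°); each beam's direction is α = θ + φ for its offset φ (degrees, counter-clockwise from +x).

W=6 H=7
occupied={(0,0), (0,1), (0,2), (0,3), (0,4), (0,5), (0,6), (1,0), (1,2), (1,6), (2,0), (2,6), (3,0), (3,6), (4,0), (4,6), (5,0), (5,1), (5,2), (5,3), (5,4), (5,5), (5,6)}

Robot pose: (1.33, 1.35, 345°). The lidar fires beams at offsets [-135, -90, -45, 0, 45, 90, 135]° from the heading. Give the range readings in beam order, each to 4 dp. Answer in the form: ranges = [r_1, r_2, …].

beam 1: φ=-135°, α=210°
  d=(-0.8660,-0.5000)  start (1,1)  tX=0.3811 tY=0.7000  stride 1/|dx|=1.1547 1/|dy|=2.0000
    cross x-line → (0,1), t=0.3811 (wall)
  → r_1 = 0.3811
beam 2: φ=-90°, α=255°
  d=(-0.2588,-0.9659)  start (1,1)  tX=1.2750 tY=0.3623  stride 1/|dx|=3.8637 1/|dy|=1.0353
    cross y-line → (1,0), t=0.3623 (wall)
  → r_2 = 0.3623
beam 3: φ=-45°, α=300°
  d=(0.5000,-0.8660)  start (1,1)  tX=1.3400 tY=0.4041  stride 1/|dx|=2.0000 1/|dy|=1.1547
    cross y-line → (1,0), t=0.4041 (wall)
  → r_3 = 0.4041
beam 4: φ=0°, α=345°
  d=(0.9659,-0.2588)  start (1,1)  tX=0.6936 tY=1.3523  stride 1/|dx|=1.0353 1/|dy|=3.8637
    cross x-line → (2,1), t=0.6936
    cross y-line → (2,0), t=1.3523 (wall)
  → r_4 = 1.3523
beam 5: φ=45°, α=30°
  d=(0.8660,0.5000)  start (1,1)  tX=0.7736 tY=1.3000  stride 1/|dx|=1.1547 1/|dy|=2.0000
    cross x-line → (2,1), t=0.7736
    cross y-line → (2,2), t=1.3000
    cross x-line → (3,2), t=1.9283
    cross x-line → (4,2), t=3.0831
    cross y-line → (4,3), t=3.3000
    cross x-line → (5,3), t=4.2378 (wall)
  → r_5 = 4.2378
beam 6: φ=90°, α=75°
  d=(0.2588,0.9659)  start (1,1)  tX=2.5887 tY=0.6729  stride 1/|dx|=3.8637 1/|dy|=1.0353
    cross y-line → (1,2), t=0.6729 (wall)
  → r_6 = 0.6729
beam 7: φ=135°, α=120°
  d=(-0.5000,0.8660)  start (1,1)  tX=0.6600 tY=0.7506  stride 1/|dx|=2.0000 1/|dy|=1.1547
    cross x-line → (0,1), t=0.6600 (wall)
  → r_7 = 0.6600

ranges = [0.3811, 0.3623, 0.4041, 1.3523, 4.2378, 0.6729, 0.6600]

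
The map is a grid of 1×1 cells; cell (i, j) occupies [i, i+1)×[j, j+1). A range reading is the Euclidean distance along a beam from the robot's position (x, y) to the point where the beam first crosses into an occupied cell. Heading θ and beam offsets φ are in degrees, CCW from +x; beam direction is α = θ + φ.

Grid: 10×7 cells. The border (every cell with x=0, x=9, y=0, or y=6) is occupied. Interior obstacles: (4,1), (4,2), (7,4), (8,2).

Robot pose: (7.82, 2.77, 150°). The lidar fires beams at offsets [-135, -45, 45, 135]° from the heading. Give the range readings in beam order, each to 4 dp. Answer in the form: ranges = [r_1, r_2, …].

ranges = [0.1863, 1.2734, 2.9195, 0.6955]

beam 1: φ=-135°, α=15°
  direction (0.9659, 0.2588); cell (7,2); t to first gridline: x 0.1863, y 0.8887 (then +1.0353 / +3.8637)
    (8,2) via x @ 0.1863  # hit
  → r_1 = 0.1863
beam 2: φ=-45°, α=105°
  direction (-0.2588, 0.9659); cell (7,2); t to first gridline: x 3.1682, y 0.2381 (then +3.8637 / +1.0353)
    (7,3) via y @ 0.2381
    (7,4) via y @ 1.2734  # hit
  → r_2 = 1.2734
beam 3: φ=45°, α=195°
  direction (-0.9659, -0.2588); cell (7,2); t to first gridline: x 0.8489, y 2.9751 (then +1.0353 / +3.8637)
    (6,2) via x @ 0.8489
    (5,2) via x @ 1.8842
    (4,2) via x @ 2.9195  # hit
  → r_3 = 2.9195
beam 4: φ=135°, α=285°
  direction (0.2588, -0.9659); cell (7,2); t to first gridline: x 0.6955, y 0.7972 (then +3.8637 / +1.0353)
    (8,2) via x @ 0.6955  # hit
  → r_4 = 0.6955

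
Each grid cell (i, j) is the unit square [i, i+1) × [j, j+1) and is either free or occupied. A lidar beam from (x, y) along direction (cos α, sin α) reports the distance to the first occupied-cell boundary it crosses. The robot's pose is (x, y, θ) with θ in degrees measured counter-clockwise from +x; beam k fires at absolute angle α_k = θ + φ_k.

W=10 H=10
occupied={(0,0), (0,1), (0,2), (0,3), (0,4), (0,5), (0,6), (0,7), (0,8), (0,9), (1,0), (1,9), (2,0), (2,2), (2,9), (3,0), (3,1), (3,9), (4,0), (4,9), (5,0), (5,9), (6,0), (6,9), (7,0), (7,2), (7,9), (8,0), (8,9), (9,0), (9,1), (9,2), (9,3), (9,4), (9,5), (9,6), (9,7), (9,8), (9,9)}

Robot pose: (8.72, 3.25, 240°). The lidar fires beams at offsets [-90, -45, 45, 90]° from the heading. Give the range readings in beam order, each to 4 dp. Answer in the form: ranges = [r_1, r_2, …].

ranges = [8.9143, 0.9659, 1.0818, 0.3233]

beam 1: φ=-90°, α=150°
  direction (-0.8660, 0.5000); cell (8,3); t to first gridline: x 0.8314, y 1.5000 (then +1.1547 / +2.0000)
    (7,3) via x @ 0.8314
    (7,4) via y @ 1.5000
    (6,4) via x @ 1.9861
    (5,4) via x @ 3.1408
    (5,5) via y @ 3.5000
    (4,5) via x @ 4.2955
    (3,5) via x @ 5.4502
    (3,6) via y @ 5.5000
    (2,6) via x @ 6.6049
    (2,7) via y @ 7.5000
    (1,7) via x @ 7.7596
    (0,7) via x @ 8.9143  # hit
  → r_1 = 8.9143
beam 2: φ=-45°, α=195°
  direction (-0.9659, -0.2588); cell (8,3); t to first gridline: x 0.7454, y 0.9659 (then +1.0353 / +3.8637)
    (7,3) via x @ 0.7454
    (7,2) via y @ 0.9659  # hit
  → r_2 = 0.9659
beam 3: φ=45°, α=285°
  direction (0.2588, -0.9659); cell (8,3); t to first gridline: x 1.0818, y 0.2588 (then +3.8637 / +1.0353)
    (8,2) via y @ 0.2588
    (9,2) via x @ 1.0818  # hit
  → r_3 = 1.0818
beam 4: φ=90°, α=330°
  direction (0.8660, -0.5000); cell (8,3); t to first gridline: x 0.3233, y 0.5000 (then +1.1547 / +2.0000)
    (9,3) via x @ 0.3233  # hit
  → r_4 = 0.3233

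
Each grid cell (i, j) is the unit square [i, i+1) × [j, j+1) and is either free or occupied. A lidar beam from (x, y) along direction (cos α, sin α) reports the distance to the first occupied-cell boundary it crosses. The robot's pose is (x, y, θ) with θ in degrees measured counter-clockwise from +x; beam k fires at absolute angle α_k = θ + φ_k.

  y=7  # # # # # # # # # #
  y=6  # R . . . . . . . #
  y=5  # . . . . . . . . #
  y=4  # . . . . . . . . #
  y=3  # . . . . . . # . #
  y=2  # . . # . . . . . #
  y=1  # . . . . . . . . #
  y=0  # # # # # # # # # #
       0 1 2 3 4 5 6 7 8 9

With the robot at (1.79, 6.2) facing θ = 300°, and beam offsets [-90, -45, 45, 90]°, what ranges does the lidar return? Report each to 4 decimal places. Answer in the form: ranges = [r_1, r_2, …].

beam 1: φ=-90°, α=210°
  direction (-0.8660, -0.5000); cell (1,6); t to first gridline: x 0.9122, y 0.4000 (then +1.1547 / +2.0000)
    (1,5) via y @ 0.4000
    (0,5) via x @ 0.9122  # hit
  → r_1 = 0.9122
beam 2: φ=-45°, α=255°
  direction (-0.2588, -0.9659); cell (1,6); t to first gridline: x 3.0523, y 0.2071 (then +3.8637 / +1.0353)
    (1,5) via y @ 0.2071
    (1,4) via y @ 1.2423
    (1,3) via y @ 2.2776
    (0,3) via x @ 3.0523  # hit
  → r_2 = 3.0523
beam 3: φ=45°, α=345°
  direction (0.9659, -0.2588); cell (1,6); t to first gridline: x 0.2174, y 0.7727 (then +1.0353 / +3.8637)
    (2,6) via x @ 0.2174
    (2,5) via y @ 0.7727
    (3,5) via x @ 1.2527
    (4,5) via x @ 2.2880
    (5,5) via x @ 3.3232
    (6,5) via x @ 4.3585
    (6,4) via y @ 4.6364
    (7,4) via x @ 5.3938
    (8,4) via x @ 6.4291
    (9,4) via x @ 7.4643  # hit
  → r_3 = 7.4643
beam 4: φ=90°, α=30°
  direction (0.8660, 0.5000); cell (1,6); t to first gridline: x 0.2425, y 1.6000 (then +1.1547 / +2.0000)
    (2,6) via x @ 0.2425
    (3,6) via x @ 1.3972
    (3,7) via y @ 1.6000  # hit
  → r_4 = 1.6000

ranges = [0.9122, 3.0523, 7.4643, 1.6000]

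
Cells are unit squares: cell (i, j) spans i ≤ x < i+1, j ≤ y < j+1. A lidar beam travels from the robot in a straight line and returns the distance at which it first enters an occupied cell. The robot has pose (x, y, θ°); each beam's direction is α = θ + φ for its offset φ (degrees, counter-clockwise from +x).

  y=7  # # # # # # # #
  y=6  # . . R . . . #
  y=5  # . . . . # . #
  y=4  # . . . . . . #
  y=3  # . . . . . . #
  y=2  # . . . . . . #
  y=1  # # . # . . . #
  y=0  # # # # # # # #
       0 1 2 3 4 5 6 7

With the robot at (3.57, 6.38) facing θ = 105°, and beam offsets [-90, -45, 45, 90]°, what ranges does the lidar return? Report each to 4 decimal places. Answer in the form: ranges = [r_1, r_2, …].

beam 1: φ=-90°, α=15°
  d=(0.9659,0.2588)  start (3,6)  tX=0.4452 tY=2.3955  stride 1/|dx|=1.0353 1/|dy|=3.8637
    cross x-line → (4,6), t=0.4452
    cross x-line → (5,6), t=1.4804
    cross y-line → (5,7), t=2.3955 (wall)
  → r_1 = 2.3955
beam 2: φ=-45°, α=60°
  d=(0.5000,0.8660)  start (3,6)  tX=0.8600 tY=0.7159  stride 1/|dx|=2.0000 1/|dy|=1.1547
    cross y-line → (3,7), t=0.7159 (wall)
  → r_2 = 0.7159
beam 3: φ=45°, α=150°
  d=(-0.8660,0.5000)  start (3,6)  tX=0.6582 tY=1.2400  stride 1/|dx|=1.1547 1/|dy|=2.0000
    cross x-line → (2,6), t=0.6582
    cross y-line → (2,7), t=1.2400 (wall)
  → r_3 = 1.2400
beam 4: φ=90°, α=195°
  d=(-0.9659,-0.2588)  start (3,6)  tX=0.5901 tY=1.4682  stride 1/|dx|=1.0353 1/|dy|=3.8637
    cross x-line → (2,6), t=0.5901
    cross y-line → (2,5), t=1.4682
    cross x-line → (1,5), t=1.6254
    cross x-line → (0,5), t=2.6607 (wall)
  → r_4 = 2.6607

ranges = [2.3955, 0.7159, 1.2400, 2.6607]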